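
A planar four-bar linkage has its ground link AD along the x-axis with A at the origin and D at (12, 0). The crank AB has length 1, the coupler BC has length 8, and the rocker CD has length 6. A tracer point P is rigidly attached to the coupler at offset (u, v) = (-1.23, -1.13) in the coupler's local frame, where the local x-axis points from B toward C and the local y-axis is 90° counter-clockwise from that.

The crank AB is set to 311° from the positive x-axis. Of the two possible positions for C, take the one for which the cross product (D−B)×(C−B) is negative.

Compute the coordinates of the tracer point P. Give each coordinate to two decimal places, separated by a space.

-0.95 -1.22

A=(0,0), D=(12.00,0)
B = A + 1.00·(cos311°, sin311°) = (0.6561, -0.7547)
|BD| = 11.3690
circle(B,8.00) ∩ circle(D,6.00): a=6.9159, h=4.0212
  candidates: C₊=(7.2898,3.7167) cross=45.717; C₋=(7.8237,-4.3079) cross=-45.717
  mode - wants cross < 0 → take C=(7.8237,-4.3079) (cross=-45.717)
ex = (C−B)/|BC| = (0.8960,-0.4442); ey = (0.4442,0.8960)
P = B + -1.23·ex + -1.13·ey = (-0.9479,-1.2208)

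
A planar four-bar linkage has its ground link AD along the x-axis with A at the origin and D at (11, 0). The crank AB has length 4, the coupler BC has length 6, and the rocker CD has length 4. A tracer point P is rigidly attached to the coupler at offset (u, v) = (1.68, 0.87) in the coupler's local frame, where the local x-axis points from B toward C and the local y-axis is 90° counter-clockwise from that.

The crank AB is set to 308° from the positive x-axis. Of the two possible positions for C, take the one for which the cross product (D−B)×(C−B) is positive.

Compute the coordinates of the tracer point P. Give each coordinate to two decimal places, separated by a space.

3.19 -1.41

A=(0,0), D=(11.00,0)
B = A + 4.00·(cos308°, sin308°) = (2.4626, -3.1520)
|BD| = 9.1006
circle(B,6.00) ∩ circle(D,4.00): a=5.6491, h=2.0217
  candidates: C₊=(7.0619,0.7011) cross=18.398; C₋=(8.4623,-3.0920) cross=-18.398
  mode + wants cross > 0 → take C=(7.0619,0.7011) (cross=18.398)
ex = (C−B)/|BC| = (0.7665,0.6422); ey = (-0.6422,0.7665)
P = B + 1.68·ex + 0.87·ey = (3.1917,-1.4063)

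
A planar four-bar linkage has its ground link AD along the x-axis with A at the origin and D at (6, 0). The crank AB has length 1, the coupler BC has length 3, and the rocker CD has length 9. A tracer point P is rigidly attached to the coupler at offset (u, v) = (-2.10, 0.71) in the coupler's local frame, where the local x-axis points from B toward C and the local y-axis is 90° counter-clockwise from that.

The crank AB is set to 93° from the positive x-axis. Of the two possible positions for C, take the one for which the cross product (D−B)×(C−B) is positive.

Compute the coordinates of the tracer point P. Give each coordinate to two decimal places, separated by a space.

A=(0,0), D=(6.00,0)
B = A + 1.00·(cos93°, sin93°) = (-0.0523, 0.9986)
|BD| = 6.1342
circle(B,3.00) ∩ circle(D,9.00): a=-2.8017, h=1.0727
  candidates: C₊=(-2.6420,2.5131) cross=6.580; C₋=(-2.9913,0.3964) cross=-6.580
  mode + wants cross > 0 → take C=(-2.6420,2.5131) (cross=6.580)
ex = (C−B)/|BC| = (-0.8632,0.5048); ey = (-0.5048,-0.8632)
P = B + -2.10·ex + 0.71·ey = (1.4020,-0.6744)

1.40 -0.67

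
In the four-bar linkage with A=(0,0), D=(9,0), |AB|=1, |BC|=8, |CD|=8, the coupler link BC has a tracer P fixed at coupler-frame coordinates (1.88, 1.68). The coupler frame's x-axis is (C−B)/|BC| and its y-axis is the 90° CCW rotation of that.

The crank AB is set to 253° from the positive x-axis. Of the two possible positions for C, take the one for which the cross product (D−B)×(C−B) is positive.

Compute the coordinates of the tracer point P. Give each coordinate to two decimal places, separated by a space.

-0.81 1.51

A=(0,0), D=(9.00,0)
B = A + 1.00·(cos253°, sin253°) = (-0.2924, -0.9563)
|BD| = 9.3415
circle(B,8.00) ∩ circle(D,8.00): a=4.6707, h=6.4949
  candidates: C₊=(3.6889,5.9827) cross=60.672; C₋=(5.0187,-6.9390) cross=-60.672
  mode + wants cross > 0 → take C=(3.6889,5.9827) (cross=60.672)
ex = (C−B)/|BC| = (0.4977,0.8674); ey = (-0.8674,0.4977)
P = B + 1.88·ex + 1.68·ey = (-0.8140,1.5104)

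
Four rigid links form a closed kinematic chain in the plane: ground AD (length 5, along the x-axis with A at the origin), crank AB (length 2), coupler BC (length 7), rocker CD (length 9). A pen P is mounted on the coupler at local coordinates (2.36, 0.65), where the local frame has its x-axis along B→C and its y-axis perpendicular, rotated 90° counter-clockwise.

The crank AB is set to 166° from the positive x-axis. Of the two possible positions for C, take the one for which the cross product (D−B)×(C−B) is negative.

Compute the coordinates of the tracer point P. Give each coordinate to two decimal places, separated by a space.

-1.06 -1.80

A=(0,0), D=(5.00,0)
B = A + 2.00·(cos166°, sin166°) = (-1.9406, 0.4838)
|BD| = 6.9574
circle(B,7.00) ∩ circle(D,9.00): a=1.1790, h=6.9000
  candidates: C₊=(-0.2846,7.2851) cross=48.006; C₋=(-1.2443,-6.4814) cross=-48.006
  mode - wants cross < 0 → take C=(-1.2443,-6.4814) (cross=-48.006)
ex = (C−B)/|BC| = (0.0995,-0.9950); ey = (0.9950,0.0995)
P = B + 2.36·ex + 0.65·ey = (-1.0591,-1.7998)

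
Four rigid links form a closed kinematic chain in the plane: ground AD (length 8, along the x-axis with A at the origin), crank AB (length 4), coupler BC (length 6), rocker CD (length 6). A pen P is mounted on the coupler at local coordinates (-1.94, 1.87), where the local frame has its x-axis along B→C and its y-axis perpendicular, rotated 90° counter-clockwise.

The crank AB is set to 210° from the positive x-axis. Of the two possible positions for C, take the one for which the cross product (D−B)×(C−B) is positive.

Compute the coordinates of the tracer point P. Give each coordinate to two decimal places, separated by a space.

A=(0,0), D=(8.00,0)
B = A + 4.00·(cos210°, sin210°) = (-3.4641, -2.0000)
|BD| = 11.6373
circle(B,6.00) ∩ circle(D,6.00): a=5.8186, h=1.4641
  candidates: C₊=(2.0163,0.4423) cross=17.038; C₋=(2.5196,-2.4423) cross=-17.038
  mode + wants cross > 0 → take C=(2.0163,0.4423) (cross=17.038)
ex = (C−B)/|BC| = (0.9134,0.4071); ey = (-0.4071,0.9134)
P = B + -1.94·ex + 1.87·ey = (-5.9973,-1.0816)

-6.00 -1.08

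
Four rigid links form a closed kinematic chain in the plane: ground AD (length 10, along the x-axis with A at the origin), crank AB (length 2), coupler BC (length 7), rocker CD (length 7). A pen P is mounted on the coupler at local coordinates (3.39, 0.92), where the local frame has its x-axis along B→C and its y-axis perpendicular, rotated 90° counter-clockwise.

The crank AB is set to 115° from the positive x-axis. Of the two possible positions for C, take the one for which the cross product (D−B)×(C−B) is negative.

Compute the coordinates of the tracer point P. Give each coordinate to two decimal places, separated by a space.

A=(0,0), D=(10.00,0)
B = A + 2.00·(cos115°, sin115°) = (-0.8452, 1.8126)
|BD| = 10.9957
circle(B,7.00) ∩ circle(D,7.00): a=5.4978, h=4.3329
  candidates: C₊=(5.2916,5.1799) cross=47.643; C₋=(3.8631,-3.3673) cross=-47.643
  mode - wants cross < 0 → take C=(3.8631,-3.3673) (cross=-47.643)
ex = (C−B)/|BC| = (0.6726,-0.7400); ey = (0.7400,0.6726)
P = B + 3.39·ex + 0.92·ey = (2.1157,-0.0771)

2.12 -0.08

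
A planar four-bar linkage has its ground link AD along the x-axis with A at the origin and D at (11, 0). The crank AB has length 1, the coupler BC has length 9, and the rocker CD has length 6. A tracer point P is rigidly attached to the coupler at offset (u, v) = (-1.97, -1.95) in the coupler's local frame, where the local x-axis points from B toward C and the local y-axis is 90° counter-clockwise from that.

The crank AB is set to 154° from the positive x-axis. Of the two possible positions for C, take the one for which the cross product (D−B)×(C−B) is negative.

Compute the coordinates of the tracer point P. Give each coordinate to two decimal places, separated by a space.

-3.60 -0.20

A=(0,0), D=(11.00,0)
B = A + 1.00·(cos154°, sin154°) = (-0.8988, 0.4384)
|BD| = 11.9069
circle(B,9.00) ∩ circle(D,6.00): a=7.8431, h=4.4143
  candidates: C₊=(7.1015,4.5609) cross=52.560; C₋=(6.7765,-4.2617) cross=-52.560
  mode - wants cross < 0 → take C=(6.7765,-4.2617) (cross=-52.560)
ex = (C−B)/|BC| = (0.8528,-0.5222); ey = (0.5222,0.8528)
P = B + -1.97·ex + -1.95·ey = (-3.5972,-0.1958)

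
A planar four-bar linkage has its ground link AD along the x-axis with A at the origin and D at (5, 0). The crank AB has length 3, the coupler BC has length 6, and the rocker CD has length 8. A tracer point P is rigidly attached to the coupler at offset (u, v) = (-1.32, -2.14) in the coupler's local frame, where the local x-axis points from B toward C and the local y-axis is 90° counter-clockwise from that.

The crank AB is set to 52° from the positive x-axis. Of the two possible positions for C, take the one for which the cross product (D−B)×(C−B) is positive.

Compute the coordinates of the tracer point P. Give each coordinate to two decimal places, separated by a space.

3.35 0.35

A=(0,0), D=(5.00,0)
B = A + 3.00·(cos52°, sin52°) = (1.8470, 2.3640)
|BD| = 3.9408
circle(B,6.00) ∩ circle(D,8.00): a=-1.5821, h=5.7876
  candidates: C₊=(4.0530,7.9438) cross=22.808; C₋=(-2.8908,-1.3175) cross=-22.808
  mode + wants cross > 0 → take C=(4.0530,7.9438) (cross=22.808)
ex = (C−B)/|BC| = (0.3677,0.9300); ey = (-0.9300,0.3677)
P = B + -1.32·ex + -2.14·ey = (3.3518,0.3497)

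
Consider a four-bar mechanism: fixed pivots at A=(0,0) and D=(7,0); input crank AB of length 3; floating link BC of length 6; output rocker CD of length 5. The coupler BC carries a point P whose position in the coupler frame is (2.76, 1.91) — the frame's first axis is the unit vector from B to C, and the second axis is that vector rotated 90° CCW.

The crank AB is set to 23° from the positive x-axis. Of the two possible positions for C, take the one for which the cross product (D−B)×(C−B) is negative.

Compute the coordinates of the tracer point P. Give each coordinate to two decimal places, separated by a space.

A=(0,0), D=(7.00,0)
B = A + 3.00·(cos23°, sin23°) = (2.7615, 1.1722)
|BD| = 4.3976
circle(B,6.00) ∩ circle(D,5.00): a=3.4495, h=4.9093
  candidates: C₊=(7.3948,4.9844) cross=21.589; C₋=(4.7776,-4.4789) cross=-21.589
  mode - wants cross < 0 → take C=(4.7776,-4.4789) (cross=-21.589)
ex = (C−B)/|BC| = (0.3360,-0.9419); ey = (0.9419,0.3360)
P = B + 2.76·ex + 1.91·ey = (5.4879,-0.7855)

5.49 -0.79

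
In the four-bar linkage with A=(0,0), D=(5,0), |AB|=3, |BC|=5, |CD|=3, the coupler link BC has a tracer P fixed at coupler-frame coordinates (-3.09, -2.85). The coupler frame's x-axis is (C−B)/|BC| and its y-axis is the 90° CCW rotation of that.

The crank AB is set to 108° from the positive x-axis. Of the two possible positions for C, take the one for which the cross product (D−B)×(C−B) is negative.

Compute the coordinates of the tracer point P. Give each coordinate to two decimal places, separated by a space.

A=(0,0), D=(5.00,0)
B = A + 3.00·(cos108°, sin108°) = (-0.9271, 2.8532)
|BD| = 6.5780
circle(B,5.00) ∩ circle(D,3.00): a=4.5052, h=2.1687
  candidates: C₊=(4.0729,2.8532) cross=14.266; C₋=(2.1916,-1.0550) cross=-14.266
  mode - wants cross < 0 → take C=(2.1916,-1.0550) (cross=-14.266)
ex = (C−B)/|BC| = (0.6237,-0.7816); ey = (0.7816,0.6237)
P = B + -3.09·ex + -2.85·ey = (-5.0821,3.4908)

-5.08 3.49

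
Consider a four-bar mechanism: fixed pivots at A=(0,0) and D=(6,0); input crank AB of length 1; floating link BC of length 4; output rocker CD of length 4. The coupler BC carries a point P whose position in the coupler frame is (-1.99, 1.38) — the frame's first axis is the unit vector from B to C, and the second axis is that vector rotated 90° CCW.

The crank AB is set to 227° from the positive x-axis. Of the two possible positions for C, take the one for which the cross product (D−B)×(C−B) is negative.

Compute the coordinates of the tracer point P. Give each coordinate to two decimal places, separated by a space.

A=(0,0), D=(6.00,0)
B = A + 1.00·(cos227°, sin227°) = (-0.6820, -0.7314)
|BD| = 6.7219
circle(B,4.00) ∩ circle(D,4.00): a=3.3610, h=2.1689
  candidates: C₊=(2.4230,1.7903) cross=14.579; C₋=(2.8950,-2.5217) cross=-14.579
  mode - wants cross < 0 → take C=(2.8950,-2.5217) (cross=-14.579)
ex = (C−B)/|BC| = (0.8942,-0.4476); ey = (0.4476,0.8942)
P = B + -1.99·ex + 1.38·ey = (-1.8439,1.3934)

-1.84 1.39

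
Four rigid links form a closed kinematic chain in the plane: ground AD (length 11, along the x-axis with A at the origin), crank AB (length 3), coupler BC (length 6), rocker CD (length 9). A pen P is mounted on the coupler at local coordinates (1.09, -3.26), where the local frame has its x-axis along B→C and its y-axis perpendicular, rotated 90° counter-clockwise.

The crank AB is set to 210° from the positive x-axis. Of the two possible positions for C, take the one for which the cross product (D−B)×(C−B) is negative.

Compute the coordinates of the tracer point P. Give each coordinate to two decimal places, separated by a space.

A=(0,0), D=(11.00,0)
B = A + 3.00·(cos210°, sin210°) = (-2.5981, -1.5000)
|BD| = 13.6806
circle(B,6.00) ∩ circle(D,9.00): a=5.1956, h=3.0009
  candidates: C₊=(2.2372,2.0525) cross=41.055; C₋=(2.8952,-3.9132) cross=-41.055
  mode - wants cross < 0 → take C=(2.8952,-3.9132) (cross=-41.055)
ex = (C−B)/|BC| = (0.9156,-0.4022); ey = (0.4022,0.9156)
P = B + 1.09·ex + -3.26·ey = (-2.9113,-4.9231)

-2.91 -4.92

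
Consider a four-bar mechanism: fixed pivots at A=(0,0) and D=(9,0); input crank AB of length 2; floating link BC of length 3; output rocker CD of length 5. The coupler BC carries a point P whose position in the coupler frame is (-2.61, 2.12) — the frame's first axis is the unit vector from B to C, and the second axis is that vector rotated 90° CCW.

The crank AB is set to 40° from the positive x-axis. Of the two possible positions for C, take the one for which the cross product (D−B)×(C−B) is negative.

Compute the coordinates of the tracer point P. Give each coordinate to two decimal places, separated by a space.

0.56 4.50

A=(0,0), D=(9.00,0)
B = A + 2.00·(cos40°, sin40°) = (1.5321, 1.2856)
|BD| = 7.5778
circle(B,3.00) ∩ circle(D,5.00): a=2.7332, h=1.2369
  candidates: C₊=(4.4355,2.0408) cross=9.373; C₋=(4.0158,-0.3971) cross=-9.373
  mode - wants cross < 0 → take C=(4.0158,-0.3971) (cross=-9.373)
ex = (C−B)/|BC| = (0.8279,-0.5609); ey = (0.5609,0.8279)
P = B + -2.61·ex + 2.12·ey = (0.5603,4.5046)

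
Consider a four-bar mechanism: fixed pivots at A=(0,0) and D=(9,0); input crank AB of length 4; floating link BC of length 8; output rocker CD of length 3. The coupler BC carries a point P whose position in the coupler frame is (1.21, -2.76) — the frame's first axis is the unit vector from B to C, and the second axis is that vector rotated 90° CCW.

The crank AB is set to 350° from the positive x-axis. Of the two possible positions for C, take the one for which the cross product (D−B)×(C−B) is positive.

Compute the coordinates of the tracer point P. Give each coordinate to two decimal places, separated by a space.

A=(0,0), D=(9.00,0)
B = A + 4.00·(cos350°, sin350°) = (3.9392, -0.6946)
|BD| = 5.1082
circle(B,8.00) ∩ circle(D,3.00): a=7.9376, h=0.9973
  candidates: C₊=(11.6675,1.3728) cross=5.094; C₋=(11.9387,-0.6033) cross=-5.094
  mode + wants cross > 0 → take C=(11.6675,1.3728) (cross=5.094)
ex = (C−B)/|BC| = (0.9660,0.2584); ey = (-0.2584,0.9660)
P = B + 1.21·ex + -2.76·ey = (5.8214,-3.0482)

5.82 -3.05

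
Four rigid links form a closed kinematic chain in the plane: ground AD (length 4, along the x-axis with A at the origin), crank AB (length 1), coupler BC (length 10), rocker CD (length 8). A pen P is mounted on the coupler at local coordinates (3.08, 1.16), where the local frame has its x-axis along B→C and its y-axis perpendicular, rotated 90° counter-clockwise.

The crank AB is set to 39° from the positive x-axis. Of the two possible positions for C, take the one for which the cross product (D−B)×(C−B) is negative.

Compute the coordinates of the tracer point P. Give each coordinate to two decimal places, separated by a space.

A=(0,0), D=(4.00,0)
B = A + 1.00·(cos39°, sin39°) = (0.7771, 0.6293)
|BD| = 3.2837
circle(B,10.00) ∩ circle(D,8.00): a=7.1234, h=7.0183
  candidates: C₊=(9.1136,6.1523) cross=23.046; C₋=(6.4235,-7.6241) cross=-23.046
  mode - wants cross < 0 → take C=(6.4235,-7.6241) (cross=-23.046)
ex = (C−B)/|BC| = (0.5646,-0.8253); ey = (0.8253,0.5646)
P = B + 3.08·ex + 1.16·ey = (3.4736,-1.2578)

3.47 -1.26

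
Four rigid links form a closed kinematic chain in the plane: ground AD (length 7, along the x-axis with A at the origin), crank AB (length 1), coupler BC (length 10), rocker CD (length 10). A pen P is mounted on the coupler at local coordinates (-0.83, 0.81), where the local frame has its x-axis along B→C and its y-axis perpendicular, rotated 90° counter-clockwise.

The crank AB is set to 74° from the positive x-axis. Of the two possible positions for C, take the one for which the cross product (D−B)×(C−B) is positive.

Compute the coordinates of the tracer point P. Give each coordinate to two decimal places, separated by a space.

-0.83 0.61

A=(0,0), D=(7.00,0)
B = A + 1.00·(cos74°, sin74°) = (0.2756, 0.9613)
|BD| = 6.7927
circle(B,10.00) ∩ circle(D,10.00): a=3.3964, h=9.4056
  candidates: C₊=(4.9688,9.7915) cross=63.889; C₋=(2.3068,-8.8303) cross=-63.889
  mode + wants cross > 0 → take C=(4.9688,9.7915) (cross=63.889)
ex = (C−B)/|BC| = (0.4693,0.8830); ey = (-0.8830,0.4693)
P = B + -0.83·ex + 0.81·ey = (-0.8292,0.6085)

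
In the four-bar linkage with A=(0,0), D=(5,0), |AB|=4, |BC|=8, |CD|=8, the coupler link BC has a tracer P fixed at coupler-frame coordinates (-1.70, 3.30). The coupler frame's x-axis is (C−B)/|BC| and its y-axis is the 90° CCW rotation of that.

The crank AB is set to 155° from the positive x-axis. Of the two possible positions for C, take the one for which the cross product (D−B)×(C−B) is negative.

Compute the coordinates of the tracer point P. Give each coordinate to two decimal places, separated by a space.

-1.21 4.51

A=(0,0), D=(5.00,0)
B = A + 4.00·(cos155°, sin155°) = (-3.6252, 1.6905)
|BD| = 8.7893
circle(B,8.00) ∩ circle(D,8.00): a=4.3947, h=6.6848
  candidates: C₊=(1.9731,7.4053) cross=58.755; C₋=(-0.5983,-5.7148) cross=-58.755
  mode - wants cross < 0 → take C=(-0.5983,-5.7148) (cross=-58.755)
ex = (C−B)/|BC| = (0.3784,-0.9257); ey = (0.9257,0.3784)
P = B + -1.70·ex + 3.30·ey = (-1.2138,4.5127)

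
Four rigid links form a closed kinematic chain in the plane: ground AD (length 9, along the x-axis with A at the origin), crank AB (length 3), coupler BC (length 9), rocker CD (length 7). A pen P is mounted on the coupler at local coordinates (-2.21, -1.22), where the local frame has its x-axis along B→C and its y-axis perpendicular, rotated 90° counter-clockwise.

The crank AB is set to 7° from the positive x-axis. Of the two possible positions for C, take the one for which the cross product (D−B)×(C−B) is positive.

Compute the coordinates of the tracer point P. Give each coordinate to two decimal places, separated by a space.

2.38 -2.09

A=(0,0), D=(9.00,0)
B = A + 3.00·(cos7°, sin7°) = (2.9776, 0.3656)
|BD| = 6.0334
circle(B,9.00) ∩ circle(D,7.00): a=5.6686, h=6.9905
  candidates: C₊=(9.0594,6.9997) cross=42.177; C₋=(8.2122,-6.9555) cross=-42.177
  mode + wants cross > 0 → take C=(9.0594,6.9997) (cross=42.177)
ex = (C−B)/|BC| = (0.6758,0.7371); ey = (-0.7371,0.6758)
P = B + -2.21·ex + -1.22·ey = (2.3835,-2.0879)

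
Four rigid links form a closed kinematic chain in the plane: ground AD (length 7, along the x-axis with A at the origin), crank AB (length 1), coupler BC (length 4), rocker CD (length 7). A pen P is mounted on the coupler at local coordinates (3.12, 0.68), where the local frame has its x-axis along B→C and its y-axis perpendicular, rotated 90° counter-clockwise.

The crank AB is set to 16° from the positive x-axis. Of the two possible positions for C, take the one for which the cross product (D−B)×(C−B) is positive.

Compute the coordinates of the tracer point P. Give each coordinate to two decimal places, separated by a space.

0.66 3.45

A=(0,0), D=(7.00,0)
B = A + 1.00·(cos16°, sin16°) = (0.9613, 0.2756)
|BD| = 6.0450
circle(B,4.00) ∩ circle(D,7.00): a=0.2930, h=3.9893
  candidates: C₊=(1.4359,4.2474) cross=24.115; C₋=(1.0721,-3.7228) cross=-24.115
  mode + wants cross > 0 → take C=(1.4359,4.2474) (cross=24.115)
ex = (C−B)/|BC| = (0.1186,0.9929); ey = (-0.9929,0.1186)
P = B + 3.12·ex + 0.68·ey = (0.6562,3.4543)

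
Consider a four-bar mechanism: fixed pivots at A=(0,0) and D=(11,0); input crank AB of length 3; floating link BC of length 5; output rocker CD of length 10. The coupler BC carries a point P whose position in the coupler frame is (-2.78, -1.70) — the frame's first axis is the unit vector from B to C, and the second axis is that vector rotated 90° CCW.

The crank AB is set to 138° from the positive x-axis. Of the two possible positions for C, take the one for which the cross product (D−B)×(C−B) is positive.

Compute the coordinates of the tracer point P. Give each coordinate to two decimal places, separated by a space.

A=(0,0), D=(11.00,0)
B = A + 3.00·(cos138°, sin138°) = (-2.2294, 2.0074)
|BD| = 13.3809
circle(B,5.00) ∩ circle(D,10.00): a=3.8879, h=3.1439
  candidates: C₊=(2.0861,4.5324) cross=42.068; C₋=(1.1428,-1.6842) cross=-42.068
  mode + wants cross > 0 → take C=(2.0861,4.5324) (cross=42.068)
ex = (C−B)/|BC| = (0.8631,0.5050); ey = (-0.5050,0.8631)
P = B + -2.78·ex + -1.70·ey = (-3.7704,-0.8638)

-3.77 -0.86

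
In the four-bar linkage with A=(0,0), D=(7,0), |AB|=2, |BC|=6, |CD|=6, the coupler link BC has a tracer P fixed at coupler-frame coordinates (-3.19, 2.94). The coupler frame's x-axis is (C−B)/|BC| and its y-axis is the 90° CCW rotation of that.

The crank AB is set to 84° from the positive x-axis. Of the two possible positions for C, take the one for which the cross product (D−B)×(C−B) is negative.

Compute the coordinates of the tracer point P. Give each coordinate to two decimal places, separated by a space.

A=(0,0), D=(7.00,0)
B = A + 2.00·(cos84°, sin84°) = (0.2091, 1.9890)
|BD| = 7.0762
circle(B,6.00) ∩ circle(D,6.00): a=3.5381, h=4.8458
  candidates: C₊=(4.9666,5.6449) cross=34.290; C₋=(2.2424,-3.6559) cross=-34.290
  mode - wants cross < 0 → take C=(2.2424,-3.6559) (cross=-34.290)
ex = (C−B)/|BC| = (0.3389,-0.9408); ey = (0.9408,0.3389)
P = B + -3.19·ex + 2.94·ey = (1.8940,5.9866)

1.89 5.99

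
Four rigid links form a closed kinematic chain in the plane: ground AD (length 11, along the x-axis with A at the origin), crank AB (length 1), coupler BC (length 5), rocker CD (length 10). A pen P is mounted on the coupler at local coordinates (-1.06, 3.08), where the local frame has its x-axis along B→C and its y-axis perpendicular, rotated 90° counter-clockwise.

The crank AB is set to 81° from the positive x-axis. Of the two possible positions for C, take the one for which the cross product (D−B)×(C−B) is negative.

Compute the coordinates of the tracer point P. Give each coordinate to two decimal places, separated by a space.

A=(0,0), D=(11.00,0)
B = A + 1.00·(cos81°, sin81°) = (0.1564, 0.9877)
|BD| = 10.8885
circle(B,5.00) ∩ circle(D,10.00): a=2.0002, h=4.5825
  candidates: C₊=(2.5641,5.3698) cross=49.896; C₋=(1.7327,-3.7573) cross=-49.896
  mode - wants cross < 0 → take C=(1.7327,-3.7573) (cross=-49.896)
ex = (C−B)/|BC| = (0.3153,-0.9490); ey = (0.9490,0.3153)
P = B + -1.06·ex + 3.08·ey = (2.7452,2.9646)

2.75 2.96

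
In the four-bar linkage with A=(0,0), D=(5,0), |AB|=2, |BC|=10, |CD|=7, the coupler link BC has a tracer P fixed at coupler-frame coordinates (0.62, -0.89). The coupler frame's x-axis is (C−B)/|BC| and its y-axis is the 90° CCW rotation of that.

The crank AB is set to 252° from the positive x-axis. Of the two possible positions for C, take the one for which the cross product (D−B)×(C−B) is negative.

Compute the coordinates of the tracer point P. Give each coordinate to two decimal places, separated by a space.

-0.43 -2.97

A=(0,0), D=(5.00,0)
B = A + 2.00·(cos252°, sin252°) = (-0.6180, -1.9021)
|BD| = 5.9313
circle(B,10.00) ∩ circle(D,7.00): a=7.2649, h=6.8718
  candidates: C₊=(4.0594,6.9365) cross=40.759; C₋=(8.4669,-6.0812) cross=-40.759
  mode - wants cross < 0 → take C=(8.4669,-6.0812) (cross=-40.759)
ex = (C−B)/|BC| = (0.9085,-0.4179); ey = (0.4179,0.9085)
P = B + 0.62·ex + -0.89·ey = (-0.4267,-2.9698)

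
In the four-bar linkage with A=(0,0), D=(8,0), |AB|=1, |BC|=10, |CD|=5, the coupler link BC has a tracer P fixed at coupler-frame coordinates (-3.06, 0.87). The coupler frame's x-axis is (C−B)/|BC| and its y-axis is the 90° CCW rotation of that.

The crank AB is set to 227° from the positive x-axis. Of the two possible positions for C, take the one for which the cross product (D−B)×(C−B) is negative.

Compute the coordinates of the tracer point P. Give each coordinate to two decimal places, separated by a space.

-3.08 1.36

A=(0,0), D=(8.00,0)
B = A + 1.00·(cos227°, sin227°) = (-0.6820, -0.7314)
|BD| = 8.7127
circle(B,10.00) ∩ circle(D,5.00): a=8.6604, h=4.9997
  candidates: C₊=(7.5282,4.9777) cross=43.561; C₋=(8.3675,-4.9865) cross=-43.561
  mode - wants cross < 0 → take C=(8.3675,-4.9865) (cross=-43.561)
ex = (C−B)/|BC| = (0.9050,-0.4255); ey = (0.4255,0.9050)
P = B + -3.06·ex + 0.87·ey = (-3.0810,1.3580)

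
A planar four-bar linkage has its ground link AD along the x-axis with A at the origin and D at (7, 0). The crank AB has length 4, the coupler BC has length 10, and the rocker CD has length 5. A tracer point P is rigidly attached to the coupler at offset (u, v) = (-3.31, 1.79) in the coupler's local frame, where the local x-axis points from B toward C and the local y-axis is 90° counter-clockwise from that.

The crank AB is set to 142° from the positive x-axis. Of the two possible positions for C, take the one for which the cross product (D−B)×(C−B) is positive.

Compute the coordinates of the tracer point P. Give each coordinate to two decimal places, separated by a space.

-6.81 3.36

A=(0,0), D=(7.00,0)
B = A + 4.00·(cos142°, sin142°) = (-3.1520, 2.4626)
|BD| = 10.4465
circle(B,10.00) ∩ circle(D,5.00): a=8.8130, h=4.7256
  candidates: C₊=(6.5266,4.9775) cross=49.366; C₋=(4.2985,-4.2074) cross=-49.366
  mode + wants cross > 0 → take C=(6.5266,4.9775) (cross=49.366)
ex = (C−B)/|BC| = (0.9679,0.2515); ey = (-0.2515,0.9679)
P = B + -3.31·ex + 1.79·ey = (-6.8058,3.3627)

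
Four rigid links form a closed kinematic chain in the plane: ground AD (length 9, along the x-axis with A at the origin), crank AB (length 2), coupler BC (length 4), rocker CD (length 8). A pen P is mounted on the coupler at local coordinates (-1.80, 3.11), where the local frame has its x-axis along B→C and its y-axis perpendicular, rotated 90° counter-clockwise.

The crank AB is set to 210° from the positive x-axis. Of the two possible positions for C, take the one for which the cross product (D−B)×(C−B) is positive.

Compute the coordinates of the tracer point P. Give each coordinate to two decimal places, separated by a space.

-5.17 0.04

A=(0,0), D=(9.00,0)
B = A + 2.00·(cos210°, sin210°) = (-1.7321, -1.0000)
|BD| = 10.7785
circle(B,4.00) ∩ circle(D,8.00): a=3.1626, h=2.4490
  candidates: C₊=(1.1897,1.7319) cross=26.397; C₋=(1.6441,-3.1451) cross=-26.397
  mode + wants cross > 0 → take C=(1.1897,1.7319) (cross=26.397)
ex = (C−B)/|BC| = (0.7304,0.6830); ey = (-0.6830,0.7304)
P = B + -1.80·ex + 3.11·ey = (-5.1709,0.0423)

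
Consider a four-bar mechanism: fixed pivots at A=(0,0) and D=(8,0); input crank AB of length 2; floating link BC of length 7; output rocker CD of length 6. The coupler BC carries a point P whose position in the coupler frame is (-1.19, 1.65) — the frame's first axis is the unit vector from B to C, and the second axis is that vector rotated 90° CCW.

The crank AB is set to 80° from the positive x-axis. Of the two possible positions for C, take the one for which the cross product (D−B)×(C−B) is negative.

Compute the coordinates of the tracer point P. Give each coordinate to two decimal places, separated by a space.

A=(0,0), D=(8.00,0)
B = A + 2.00·(cos80°, sin80°) = (0.3473, 1.9696)
|BD| = 7.9021
circle(B,7.00) ∩ circle(D,6.00): a=4.7736, h=5.1198
  candidates: C₊=(6.2464,5.7380) cross=40.457; C₋=(3.6941,-4.1785) cross=-40.457
  mode - wants cross < 0 → take C=(3.6941,-4.1785) (cross=-40.457)
ex = (C−B)/|BC| = (0.4781,-0.8783); ey = (0.8783,0.4781)
P = B + -1.19·ex + 1.65·ey = (1.2275,3.8037)

1.23 3.80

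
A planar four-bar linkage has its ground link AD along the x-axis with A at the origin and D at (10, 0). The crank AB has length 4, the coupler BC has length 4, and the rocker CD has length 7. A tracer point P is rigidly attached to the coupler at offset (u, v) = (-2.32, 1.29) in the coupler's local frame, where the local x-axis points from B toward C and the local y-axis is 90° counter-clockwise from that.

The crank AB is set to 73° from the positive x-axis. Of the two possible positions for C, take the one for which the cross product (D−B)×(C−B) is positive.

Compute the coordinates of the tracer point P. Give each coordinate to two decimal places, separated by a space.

A=(0,0), D=(10.00,0)
B = A + 4.00·(cos73°, sin73°) = (1.1695, 3.8252)
|BD| = 9.6234
circle(B,4.00) ∩ circle(D,7.00): a=3.0971, h=2.5313
  candidates: C₊=(5.0176,4.9169) cross=24.360; C₋=(3.0053,0.2714) cross=-24.360
  mode + wants cross > 0 → take C=(5.0176,4.9169) (cross=24.360)
ex = (C−B)/|BC| = (0.9620,0.2729); ey = (-0.2729,0.9620)
P = B + -2.32·ex + 1.29·ey = (-1.4145,4.4331)

-1.41 4.43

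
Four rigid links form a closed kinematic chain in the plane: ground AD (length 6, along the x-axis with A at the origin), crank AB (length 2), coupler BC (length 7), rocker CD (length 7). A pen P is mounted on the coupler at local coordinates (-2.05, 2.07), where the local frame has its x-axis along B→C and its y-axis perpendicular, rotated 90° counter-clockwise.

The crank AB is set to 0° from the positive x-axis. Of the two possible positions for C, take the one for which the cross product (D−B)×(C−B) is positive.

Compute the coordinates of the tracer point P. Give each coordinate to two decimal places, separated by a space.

-0.57 -1.37

A=(0,0), D=(6.00,0)
B = A + 2.00·(cos0°, sin0°) = (2.0000, 0.0000)
|BD| = 4.0000
circle(B,7.00) ∩ circle(D,7.00): a=2.0000, h=6.7082
  candidates: C₊=(4.0000,6.7082) cross=26.833; C₋=(4.0000,-6.7082) cross=-26.833
  mode + wants cross > 0 → take C=(4.0000,6.7082) (cross=26.833)
ex = (C−B)/|BC| = (0.2857,0.9583); ey = (-0.9583,0.2857)
P = B + -2.05·ex + 2.07·ey = (-0.5694,-1.3731)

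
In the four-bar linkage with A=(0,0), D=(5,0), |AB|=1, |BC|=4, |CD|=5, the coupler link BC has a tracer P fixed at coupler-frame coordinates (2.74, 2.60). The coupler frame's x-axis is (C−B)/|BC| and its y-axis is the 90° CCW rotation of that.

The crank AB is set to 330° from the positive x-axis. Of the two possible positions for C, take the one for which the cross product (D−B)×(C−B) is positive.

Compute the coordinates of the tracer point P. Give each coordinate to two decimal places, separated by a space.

A=(0,0), D=(5.00,0)
B = A + 1.00·(cos330°, sin330°) = (0.8660, -0.5000)
|BD| = 4.1641
circle(B,4.00) ∩ circle(D,5.00): a=1.0014, h=3.8726
  candidates: C₊=(1.3952,3.4648) cross=16.126; C₋=(2.3252,-4.2244) cross=-16.126
  mode + wants cross > 0 → take C=(1.3952,3.4648) (cross=16.126)
ex = (C−B)/|BC| = (0.1323,0.9912); ey = (-0.9912,0.1323)
P = B + 2.74·ex + 2.60·ey = (-1.3487,2.5599)

-1.35 2.56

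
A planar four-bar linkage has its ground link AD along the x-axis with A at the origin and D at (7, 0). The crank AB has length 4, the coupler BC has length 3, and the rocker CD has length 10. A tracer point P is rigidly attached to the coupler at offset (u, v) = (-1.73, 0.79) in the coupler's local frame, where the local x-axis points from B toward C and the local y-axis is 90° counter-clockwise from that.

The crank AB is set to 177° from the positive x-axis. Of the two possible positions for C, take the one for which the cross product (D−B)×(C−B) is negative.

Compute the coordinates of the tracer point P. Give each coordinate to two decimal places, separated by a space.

A=(0,0), D=(7.00,0)
B = A + 4.00·(cos177°, sin177°) = (-3.9945, 0.2093)
|BD| = 10.9965
circle(B,3.00) ∩ circle(D,10.00): a=1.3606, h=2.6737
  candidates: C₊=(-2.5833,2.8567) cross=29.402; C₋=(-2.6851,-2.4898) cross=-29.402
  mode - wants cross < 0 → take C=(-2.6851,-2.4898) (cross=-29.402)
ex = (C−B)/|BC| = (0.4365,-0.8997); ey = (0.8997,0.4365)
P = B + -1.73·ex + 0.79·ey = (-4.0388,2.1107)

-4.04 2.11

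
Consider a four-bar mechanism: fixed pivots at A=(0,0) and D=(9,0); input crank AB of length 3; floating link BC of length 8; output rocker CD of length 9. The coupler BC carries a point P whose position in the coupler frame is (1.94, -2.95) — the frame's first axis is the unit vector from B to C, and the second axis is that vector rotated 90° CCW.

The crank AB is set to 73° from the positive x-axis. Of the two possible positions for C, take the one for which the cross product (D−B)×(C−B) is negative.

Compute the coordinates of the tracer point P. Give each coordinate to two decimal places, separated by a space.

-1.89 0.68

A=(0,0), D=(9.00,0)
B = A + 3.00·(cos73°, sin73°) = (0.8771, 2.8689)
|BD| = 8.6146
circle(B,8.00) ∩ circle(D,9.00): a=3.3206, h=7.2783
  candidates: C₊=(6.4321,8.6259) cross=62.700; C₋=(1.5843,-5.0998) cross=-62.700
  mode - wants cross < 0 → take C=(1.5843,-5.0998) (cross=-62.700)
ex = (C−B)/|BC| = (0.0884,-0.9961); ey = (0.9961,0.0884)
P = B + 1.94·ex + -2.95·ey = (-1.8898,0.6757)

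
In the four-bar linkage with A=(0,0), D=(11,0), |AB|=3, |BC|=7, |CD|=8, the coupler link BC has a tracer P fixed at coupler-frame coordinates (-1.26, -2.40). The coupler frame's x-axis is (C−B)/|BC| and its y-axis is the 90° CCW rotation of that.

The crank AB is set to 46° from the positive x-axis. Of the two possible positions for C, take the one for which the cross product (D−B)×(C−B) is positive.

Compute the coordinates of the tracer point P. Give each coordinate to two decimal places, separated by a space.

A=(0,0), D=(11.00,0)
B = A + 3.00·(cos46°, sin46°) = (2.0840, 2.1580)
|BD| = 9.1735
circle(B,7.00) ∩ circle(D,8.00): a=3.7692, h=5.8986
  candidates: C₊=(7.1350,7.0044) cross=54.111; C₋=(4.3597,-4.4617) cross=-54.111
  mode + wants cross > 0 → take C=(7.1350,7.0044) (cross=54.111)
ex = (C−B)/|BC| = (0.7216,0.6923); ey = (-0.6923,0.7216)
P = B + -1.26·ex + -2.40·ey = (2.8364,-0.4461)

2.84 -0.45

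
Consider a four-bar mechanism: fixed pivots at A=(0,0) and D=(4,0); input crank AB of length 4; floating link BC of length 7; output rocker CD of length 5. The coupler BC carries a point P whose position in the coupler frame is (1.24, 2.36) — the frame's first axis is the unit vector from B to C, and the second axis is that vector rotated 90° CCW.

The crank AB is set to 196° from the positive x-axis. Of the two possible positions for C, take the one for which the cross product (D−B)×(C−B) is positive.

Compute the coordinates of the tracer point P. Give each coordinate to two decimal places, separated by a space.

-4.70 1.42

A=(0,0), D=(4.00,0)
B = A + 4.00·(cos196°, sin196°) = (-3.8450, -1.1025)
|BD| = 7.9221
circle(B,7.00) ∩ circle(D,5.00): a=5.4758, h=4.3607
  candidates: C₊=(0.9706,3.9778) cross=34.546; C₋=(2.1844,-4.6587) cross=-34.546
  mode + wants cross > 0 → take C=(0.9706,3.9778) (cross=34.546)
ex = (C−B)/|BC| = (0.6879,0.7258); ey = (-0.7258,0.6879)
P = B + 1.24·ex + 2.36·ey = (-4.7048,1.4210)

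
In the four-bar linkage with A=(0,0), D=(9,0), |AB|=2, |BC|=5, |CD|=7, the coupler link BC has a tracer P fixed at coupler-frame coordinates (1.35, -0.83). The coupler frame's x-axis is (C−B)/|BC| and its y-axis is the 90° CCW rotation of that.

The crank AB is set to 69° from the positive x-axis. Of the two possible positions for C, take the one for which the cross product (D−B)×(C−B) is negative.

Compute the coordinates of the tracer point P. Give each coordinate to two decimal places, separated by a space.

0.45 0.31

A=(0,0), D=(9.00,0)
B = A + 2.00·(cos69°, sin69°) = (0.7167, 1.8672)
|BD| = 8.4911
circle(B,5.00) ∩ circle(D,7.00): a=2.8323, h=4.1204
  candidates: C₊=(4.3858,5.2639) cross=34.987; C₋=(2.5736,-2.7752) cross=-34.987
  mode - wants cross < 0 → take C=(2.5736,-2.7752) (cross=-34.987)
ex = (C−B)/|BC| = (0.3714,-0.9285); ey = (0.9285,0.3714)
P = B + 1.35·ex + -0.83·ey = (0.4475,0.3055)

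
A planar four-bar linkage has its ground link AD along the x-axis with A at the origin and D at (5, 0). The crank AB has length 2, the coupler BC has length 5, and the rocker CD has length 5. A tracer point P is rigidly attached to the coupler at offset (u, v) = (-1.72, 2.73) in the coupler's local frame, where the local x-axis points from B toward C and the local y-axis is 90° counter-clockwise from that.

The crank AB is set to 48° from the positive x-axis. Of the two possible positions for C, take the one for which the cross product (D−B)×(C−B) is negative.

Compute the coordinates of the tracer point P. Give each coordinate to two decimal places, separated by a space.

A=(0,0), D=(5.00,0)
B = A + 2.00·(cos48°, sin48°) = (1.3383, 1.4863)
|BD| = 3.9519
circle(B,5.00) ∩ circle(D,5.00): a=1.9759, h=4.5930
  candidates: C₊=(4.8965,4.9989) cross=18.151; C₋=(1.4417,-3.5126) cross=-18.151
  mode - wants cross < 0 → take C=(1.4417,-3.5126) (cross=-18.151)
ex = (C−B)/|BC| = (0.0207,-0.9998); ey = (0.9998,0.0207)
P = B + -1.72·ex + 2.73·ey = (4.0321,3.2624)

4.03 3.26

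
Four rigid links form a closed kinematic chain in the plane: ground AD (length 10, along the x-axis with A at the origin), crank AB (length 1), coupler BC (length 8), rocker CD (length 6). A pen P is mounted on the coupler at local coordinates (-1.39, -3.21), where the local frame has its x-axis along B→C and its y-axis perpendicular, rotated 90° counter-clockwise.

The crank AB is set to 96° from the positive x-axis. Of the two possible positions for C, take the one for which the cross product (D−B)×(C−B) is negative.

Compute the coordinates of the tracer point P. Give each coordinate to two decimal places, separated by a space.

-3.28 -0.47

A=(0,0), D=(10.00,0)
B = A + 1.00·(cos96°, sin96°) = (-0.1045, 0.9945)
|BD| = 10.1534
circle(B,8.00) ∩ circle(D,6.00): a=6.4555, h=4.7251
  candidates: C₊=(6.7828,5.0645) cross=47.975; C₋=(5.8571,-4.3401) cross=-47.975
  mode - wants cross < 0 → take C=(5.8571,-4.3401) (cross=-47.975)
ex = (C−B)/|BC| = (0.7452,-0.6668); ey = (0.6668,0.7452)
P = B + -1.39·ex + -3.21·ey = (-3.2809,-0.4707)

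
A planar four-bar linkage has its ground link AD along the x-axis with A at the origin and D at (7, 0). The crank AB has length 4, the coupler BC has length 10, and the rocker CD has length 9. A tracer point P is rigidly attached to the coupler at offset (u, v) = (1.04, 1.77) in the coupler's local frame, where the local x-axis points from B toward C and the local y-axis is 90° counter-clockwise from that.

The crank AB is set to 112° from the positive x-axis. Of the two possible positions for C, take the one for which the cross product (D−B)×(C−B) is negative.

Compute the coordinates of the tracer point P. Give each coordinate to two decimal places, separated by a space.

0.44 3.02

A=(0,0), D=(7.00,0)
B = A + 4.00·(cos112°, sin112°) = (-1.4984, 3.7087)
|BD| = 9.2724
circle(B,10.00) ∩ circle(D,9.00): a=5.6608, h=8.2435
  candidates: C₊=(6.9870,9.0000) cross=76.438; C₋=(0.3926,-6.1108) cross=-76.438
  mode - wants cross < 0 → take C=(0.3926,-6.1108) (cross=-76.438)
ex = (C−B)/|BC| = (0.1891,-0.9820); ey = (0.9820,0.1891)
P = B + 1.04·ex + 1.77·ey = (0.4363,3.0222)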